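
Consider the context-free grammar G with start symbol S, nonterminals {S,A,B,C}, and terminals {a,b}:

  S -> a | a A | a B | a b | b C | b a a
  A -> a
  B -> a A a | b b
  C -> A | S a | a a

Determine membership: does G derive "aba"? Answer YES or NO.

Convert to CNF:
  S -> T0 A | T0 B | T0 T1 | T1 C | T1 X3 | a
  A -> a
  B -> T0 X2 | T1 T1
  C -> S T0 | T0 T0 | a
  T0 -> a
  T1 -> b
  X2 -> A T0
  X3 -> T0 T0

CYK table (by increasing span):
  cell(0,0) a: {A,C,S,T0}  orig:{A,C,S}
  cell(1,1) b: {T1}  orig:{}
  cell(2,2) a: {A,C,S,T0}  orig:{A,C,S}
  cell(0,1) ab: {S}
  cell(1,2) ba: {S}
  cell(0,2) aba: {C}

S ∉ T[0,2] ⇒ NO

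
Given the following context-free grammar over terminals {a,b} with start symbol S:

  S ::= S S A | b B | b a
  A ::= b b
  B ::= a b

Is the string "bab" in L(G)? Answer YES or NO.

Convert to CNF:
  S -> S X2 | T0 B | T0 T1
  A -> T0 T0
  B -> T1 T0
  T0 -> b
  T1 -> a
  X2 -> S A

CYK table (by increasing span):
  [0..0]={T0}  "b"  orig:{}
  [1..1]={T1}  "a"  orig:{}
  [2..2]={T0}  "b"  orig:{}
  [0..1]={S}  "ba"
  [1..2]={B}  "ab"
  [0..2]={S}  "bab"

S ∈ T[0,2] ⇒ YES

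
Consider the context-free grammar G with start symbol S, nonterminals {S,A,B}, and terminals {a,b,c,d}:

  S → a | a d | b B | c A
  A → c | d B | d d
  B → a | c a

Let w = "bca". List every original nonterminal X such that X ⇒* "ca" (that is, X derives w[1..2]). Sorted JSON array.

CNF form of G:
  S -> T1 A | T2 T0 | T3 B | a
  A -> T0 B | T0 T0 | c
  B -> T1 T2 | a
  T0 -> d
  T1 -> c
  T2 -> a
  T3 -> b

CYK fill — only the sub-triangle for w[1..2]:
  T[1,1] 'c' = {A,T1}  orig:{A}
  T[2,2] 'a' = {B,S,T2}  orig:{B,S}
  T[1,2] 'ca' = {B}

Original NTs in T[1,2] deriving "ca": ["B"]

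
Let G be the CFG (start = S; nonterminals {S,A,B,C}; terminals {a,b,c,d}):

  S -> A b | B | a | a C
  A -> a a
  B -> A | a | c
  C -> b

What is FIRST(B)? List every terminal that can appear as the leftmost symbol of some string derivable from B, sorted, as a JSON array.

FIRST iteration:
round 1:
  A via A→a a: +{a}
  B via B→A: +{a}
  B via B→c: +{c}
  C via C→b: +{b}
  S via S→A b: +{a}
  S via S→B: +{c}
  FIRST(S)={a,c}  FIRST(A)={a}  FIRST(B)={a,c}  FIRST(C)={b}
round 2: done
  FIRST(S)={a,c}  FIRST(A)={a}  FIRST(B)={a,c}  FIRST(C)={b}

FIRST(B) = ["a", "c"]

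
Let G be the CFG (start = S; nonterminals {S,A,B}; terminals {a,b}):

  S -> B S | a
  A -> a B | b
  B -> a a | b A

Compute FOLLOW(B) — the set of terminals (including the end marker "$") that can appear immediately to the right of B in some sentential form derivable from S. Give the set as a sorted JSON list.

FIRST sets, iterate to fixpoint:
iter 1:
  A via A→a B: +{a}
  A via A→b: +{b}
  B via B→a a: +{a}
  B via B→b A: +{b}
  S via S→B S: +{a,b}
  FIRST[S]={a,b}  FIRST[A]={a,b}  FIRST[B]={a,b}
iter 2: — fixpoint
  FIRST[S]={a,b}  FIRST[A]={a,b}  FIRST[B]={a,b}

Compute FOLLOW by fixpoint:
initialize: $ ∈ FOLLOW(S)
[1]
  S→B S: FOLLOW(B) ⊇ FIRST(S) = {a,b}; new: +{a,b}
  FOLLOW[S]={$}  FOLLOW[A]={}  FOLLOW[B]={a,b}
[2]
  B→b A: FOLLOW(A) ⊇ FOLLOW(B) ⊇ {a,b}; new: +{a,b}
  FOLLOW[S]={$}  FOLLOW[A]={a,b}  FOLLOW[B]={a,b}
[3] (no change)
  FOLLOW[S]={$}  FOLLOW[A]={a,b}  FOLLOW[B]={a,b}

FOLLOW(B) = ["a", "b"]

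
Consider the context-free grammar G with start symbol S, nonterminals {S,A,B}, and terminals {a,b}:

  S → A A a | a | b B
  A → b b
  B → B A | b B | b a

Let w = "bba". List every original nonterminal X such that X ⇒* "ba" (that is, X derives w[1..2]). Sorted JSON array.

Convert to CNF:
  S -> A X2 | T0 B | a
  A -> T0 T0
  B -> B A | T0 B | T0 T1
  T0 -> b
  T1 -> a
  X2 -> A T1

Fill CYK table bottom-up (cells [i..j] with 1 ≤ i ≤ j ≤ 2 only):
  cell(1,1) b: {T0}  orig:{}
  cell(2,2) a: {S,T1}  orig:{S}
  cell(1,2) ba: {B}

Original NTs in T[1,2] deriving "ba": ["B"]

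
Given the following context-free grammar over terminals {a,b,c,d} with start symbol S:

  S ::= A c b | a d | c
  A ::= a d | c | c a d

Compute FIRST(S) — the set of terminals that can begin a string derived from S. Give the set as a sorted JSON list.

Compute FIRST by fixpoint:
pass 1:
  A via A→a d: +{a}
  A via A→c: +{c}
  S via S→A c b: +{a,c}
  FIRST[S]={a,c}  FIRST[A]={a,c}
pass 2: (stable)
  FIRST[S]={a,c}  FIRST[A]={a,c}

FIRST(S) = ["a", "c"]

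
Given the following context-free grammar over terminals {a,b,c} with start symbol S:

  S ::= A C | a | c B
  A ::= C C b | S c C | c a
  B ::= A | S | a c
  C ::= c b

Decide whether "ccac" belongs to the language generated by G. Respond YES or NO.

Convert to CNF:
  S -> A C | T1 B | a
  A -> C X3 | S X4 | T1 T2
  B -> A C | C X5 | S X6 | T1 B | T1 T2 | T2 T1 | a
  C -> T1 T0
  T0 -> b
  T1 -> c
  T2 -> a
  X3 -> C T0
  X4 -> T1 C
  X5 -> C T0
  X6 -> T1 C

CYK fill:
  T[0,0] 'c' = {T1}  orig:{}
  T[1,1] 'c' = {T1}  orig:{}
  T[2,2] 'a' = {B,S,T2}  orig:{B,S}
  T[3,3] 'c' = {T1}  orig:{}
  T[0,1] 'cc' = ∅
  T[1,2] 'ca' = {A,B,S}
  T[2,3] 'ac' = {B}
  T[0,2] 'cca' = {B,S}
  T[1,3] 'cac' = {B,S}
  T[0,3] 'ccac' = {B,S}

S ∈ T[0,3] ⇒ YES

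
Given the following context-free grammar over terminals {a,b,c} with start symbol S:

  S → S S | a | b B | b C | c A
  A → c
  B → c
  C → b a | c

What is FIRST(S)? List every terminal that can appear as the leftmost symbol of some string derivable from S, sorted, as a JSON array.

FIRST sets, iterate to fixpoint:
[1]
  A via A→c: +{c}
  B via B→c: +{c}
  C via C→b a: +{b}
  C via C→c: +{c}
  S via S→a: +{a}
  S via S→b B: +{b}
  S via S→c A: +{c}
  FIRST[S]={a,b,c}  FIRST[A]={c}  FIRST[B]={c}  FIRST[C]={b,c}
[2] (no change)
  FIRST[S]={a,b,c}  FIRST[A]={c}  FIRST[B]={c}  FIRST[C]={b,c}

FIRST(S) = ["a", "b", "c"]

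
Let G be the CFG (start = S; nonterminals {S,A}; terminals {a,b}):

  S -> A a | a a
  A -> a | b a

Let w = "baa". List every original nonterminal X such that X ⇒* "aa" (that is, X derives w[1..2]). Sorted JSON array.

Convert to CNF:
  S -> A T1 | T1 T1
  A -> T0 T1 | a
  T0 -> b
  T1 -> a

CYK table (by increasing span) — only the sub-triangle for w[1..2]:
  cell(1,1) a: {A,T1}  orig:{A}
  cell(2,2) a: {A,T1}  orig:{A}
  cell(1,2) aa: {S}

Original NTs in T[1,2] deriving "aa": ["S"]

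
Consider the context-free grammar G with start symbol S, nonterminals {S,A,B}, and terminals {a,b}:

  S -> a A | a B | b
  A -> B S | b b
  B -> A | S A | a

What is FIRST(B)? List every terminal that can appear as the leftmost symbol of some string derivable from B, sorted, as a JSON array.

FIRST iteration:
round 1:
  A via A→b b: +{b}
  B via B→A: +{b}
  B via B→a: +{a}
  S via S→a A: +{a}
  S via S→b: +{b}
  FIRST(S)={a,b}  FIRST(A)={b}  FIRST(B)={a,b}
round 2:
  A via A→B S: +{a}
  FIRST(S)={a,b}  FIRST(A)={a,b}  FIRST(B)={a,b}
round 3: (stable)
  FIRST(S)={a,b}  FIRST(A)={a,b}  FIRST(B)={a,b}

FIRST(B) = ["a", "b"]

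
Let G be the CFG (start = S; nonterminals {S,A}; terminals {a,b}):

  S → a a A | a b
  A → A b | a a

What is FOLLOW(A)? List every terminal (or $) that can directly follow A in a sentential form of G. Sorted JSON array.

FIRST sets, iterate to fixpoint:
[1]
  A via A→a a: +{a}
  S via S→a a A: +{a}
  FIRST(S)={a}  FIRST(A)={a}
[2] done
  FIRST(S)={a}  FIRST(A)={a}

Compute FOLLOW by fixpoint:
FOLLOW(S) := {$}
pass 1:
  A→A b: FOLLOW(A) ⊇ FIRST(b) = {b}; new: +{b}
  S→a a A: FOLLOW(A) ⊇ FOLLOW(S) ⊇ {$}; new: +{$}
  FOLLOW[S]={$}  FOLLOW[A]={$,b}
pass 2: (no change)
  FOLLOW[S]={$}  FOLLOW[A]={$,b}

FOLLOW(A) = ["$", "b"]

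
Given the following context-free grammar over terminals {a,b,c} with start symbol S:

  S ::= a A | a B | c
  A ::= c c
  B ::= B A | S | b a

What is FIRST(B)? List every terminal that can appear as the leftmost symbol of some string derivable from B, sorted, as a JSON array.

Compute FIRST by fixpoint:
[1]
  A via A→c c: +{c}
  B via B→b a: +{b}
  S via S→a A: +{a}
  S via S→c: +{c}
  FIRST(S)={a,c}  FIRST(A)={c}  FIRST(B)={b}
[2]
  B via B→S: +{a,c}
  FIRST(S)={a,c}  FIRST(A)={c}  FIRST(B)={a,b,c}
[3] — fixpoint
  FIRST(S)={a,c}  FIRST(A)={c}  FIRST(B)={a,b,c}

FIRST(B) = ["a", "b", "c"]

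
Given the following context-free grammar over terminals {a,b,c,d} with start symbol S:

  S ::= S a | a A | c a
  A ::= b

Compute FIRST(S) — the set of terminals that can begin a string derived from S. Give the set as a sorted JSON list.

FIRST iteration:
iter 1:
  A via A→b: +{b}
  S via S→a A: +{a}
  S via S→c a: +{c}
  S: {a,c}  A: {b}
iter 2: (no change)
  S: {a,c}  A: {b}

FIRST(S) = ["a", "c"]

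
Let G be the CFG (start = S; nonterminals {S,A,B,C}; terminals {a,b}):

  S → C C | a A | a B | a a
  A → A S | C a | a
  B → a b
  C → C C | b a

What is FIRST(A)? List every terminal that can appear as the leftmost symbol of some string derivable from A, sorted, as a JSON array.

FIRST iteration:
iter 1:
  A via A→a: +{a}
  B via B→a b: +{a}
  C via C→b a: +{b}
  S via S→C C: +{b}
  S via S→a A: +{a}
  FIRST(S)={a,b}  FIRST(A)={a}  FIRST(B)={a}  FIRST(C)={b}
iter 2:
  A via A→C a: +{b}
  FIRST(S)={a,b}  FIRST(A)={a,b}  FIRST(B)={a}  FIRST(C)={b}
iter 3: — fixpoint
  FIRST(S)={a,b}  FIRST(A)={a,b}  FIRST(B)={a}  FIRST(C)={b}

FIRST(A) = ["a", "b"]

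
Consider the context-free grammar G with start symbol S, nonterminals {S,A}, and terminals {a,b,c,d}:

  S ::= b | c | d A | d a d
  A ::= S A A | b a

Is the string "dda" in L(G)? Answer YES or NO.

CNF form of G:
  S -> T2 A | T2 X4 | b | c
  A -> S X3 | T0 T1
  T0 -> b
  T1 -> a
  T2 -> d
  X3 -> A A
  X4 -> T1 T2

CYK table (by increasing span):
  T[0,0] 'd' = {T2}  orig:{}
  T[1,1] 'd' = {T2}  orig:{}
  T[2,2] 'a' = {T1}  orig:{}
  T[0,1] 'dd' = ∅
  T[1,2] 'da' = ∅
  T[0,2] 'dda' = ∅

S ∉ T[0,2] ⇒ NO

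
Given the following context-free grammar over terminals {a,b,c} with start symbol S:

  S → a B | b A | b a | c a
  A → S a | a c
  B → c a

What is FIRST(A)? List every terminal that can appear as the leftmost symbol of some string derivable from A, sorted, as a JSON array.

Compute FIRST by fixpoint:
iter 1:
  A via A→a c: +{a}
  B via B→c a: +{c}
  S via S→a B: +{a}
  S via S→b A: +{b}
  S via S→c a: +{c}
  S: {a,b,c}  A: {a}  B: {c}
iter 2:
  A via A→S a: +{b,c}
  S: {a,b,c}  A: {a,b,c}  B: {c}
iter 3: (no change)
  S: {a,b,c}  A: {a,b,c}  B: {c}

FIRST(A) = ["a", "b", "c"]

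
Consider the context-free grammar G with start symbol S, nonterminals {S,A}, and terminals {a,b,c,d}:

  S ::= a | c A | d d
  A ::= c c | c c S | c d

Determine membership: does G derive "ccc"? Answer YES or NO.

Convert to CNF:
  S -> T0 A | T1 T1 | a
  A -> T0 T0 | T0 T1 | T0 X2
  T0 -> c
  T1 -> d
  X2 -> T0 S

CYK table (by increasing span):
  [0..0]={T0}  "c"  orig:{}
  [1..1]={T0}  "c"  orig:{}
  [2..2]={T0}  "c"  orig:{}
  [0..1]={A}  "cc"
  [1..2]={A}  "cc"
  [0..2]={S}  "ccc"

S ∈ T[0,2] ⇒ YES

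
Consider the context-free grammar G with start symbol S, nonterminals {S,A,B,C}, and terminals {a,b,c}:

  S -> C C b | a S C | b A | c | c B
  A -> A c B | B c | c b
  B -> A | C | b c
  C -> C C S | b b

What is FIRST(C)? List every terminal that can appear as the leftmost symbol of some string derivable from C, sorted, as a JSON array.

FIRST sets, iterate to fixpoint:
[1]
  A via A→c b: +{c}
  B via B→A: +{c}
  B via B→b c: +{b}
  C via C→b b: +{b}
  S via S→C C b: +{b}
  S via S→a S C: +{a}
  S via S→c: +{c}
  S: {a,b,c}  A: {c}  B: {b,c}  C: {b}
[2]
  A via A→B c: +{b}
  S: {a,b,c}  A: {b,c}  B: {b,c}  C: {b}
[3] — fixpoint
  S: {a,b,c}  A: {b,c}  B: {b,c}  C: {b}

FIRST(C) = ["b"]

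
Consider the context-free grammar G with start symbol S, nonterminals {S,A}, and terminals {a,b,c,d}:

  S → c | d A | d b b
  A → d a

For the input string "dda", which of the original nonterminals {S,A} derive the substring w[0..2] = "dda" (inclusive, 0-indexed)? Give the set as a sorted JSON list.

CNF form of G:
  S -> T0 A | T0 X3 | c
  A -> T0 T1
  T0 -> d
  T1 -> a
  T2 -> b
  X3 -> T2 T2

CYK fill, restricted to cells inside w[0..2]:
  cell(0,0) d: {T0}  orig:{}
  cell(1,1) d: {T0}  orig:{}
  cell(2,2) a: {T1}  orig:{}
  cell(0,1) dd: ∅
  cell(1,2) da: {A}
  cell(0,2) dda: {S}

Original NTs in T[0,2] deriving "dda": ["S"]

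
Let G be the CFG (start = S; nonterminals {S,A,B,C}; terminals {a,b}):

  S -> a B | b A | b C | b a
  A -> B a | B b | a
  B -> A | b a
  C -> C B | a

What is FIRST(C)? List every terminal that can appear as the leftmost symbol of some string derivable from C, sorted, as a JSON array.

FIRST iteration:
iter 1:
  A via A→a: +{a}
  B via B→A: +{a}
  B via B→b a: +{b}
  C via C→a: +{a}
  S via S→a B: +{a}
  S via S→b A: +{b}
  FIRST[S]={a,b}  FIRST[A]={a}  FIRST[B]={a,b}  FIRST[C]={a}
iter 2:
  A via A→B a: +{b}
  FIRST[S]={a,b}  FIRST[A]={a,b}  FIRST[B]={a,b}  FIRST[C]={a}
iter 3: — fixpoint
  FIRST[S]={a,b}  FIRST[A]={a,b}  FIRST[B]={a,b}  FIRST[C]={a}

FIRST(C) = ["a"]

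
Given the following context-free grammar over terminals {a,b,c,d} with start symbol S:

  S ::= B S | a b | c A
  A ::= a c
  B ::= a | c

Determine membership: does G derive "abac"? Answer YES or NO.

CNF form of G:
  S -> B S | T0 T2 | T1 A
  A -> T0 T1
  B -> a | c
  T0 -> a
  T1 -> c
  T2 -> b

Fill CYK table bottom-up:
  [0..0]={B,T0}  "a"  orig:{B}
  [1..1]={T2}  "b"  orig:{}
  [2..2]={B,T0}  "a"  orig:{B}
  [3..3]={B,T1}  "c"  orig:{B}
  [0..1]={S}  "ab"
  [1..2]=∅  "ba"
  [2..3]={A}  "ac"
  [0..2]=∅  "aba"
  [1..3]=∅  "bac"
  [0..3]=∅  "abac"

S ∉ T[0,3] ⇒ NO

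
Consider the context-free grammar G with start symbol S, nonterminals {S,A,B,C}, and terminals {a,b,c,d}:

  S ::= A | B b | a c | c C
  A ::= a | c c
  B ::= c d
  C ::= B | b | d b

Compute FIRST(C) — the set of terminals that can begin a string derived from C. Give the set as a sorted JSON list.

Compute FIRST by fixpoint:
pass 1:
  A via A→a: +{a}
  A via A→c c: +{c}
  B via B→c d: +{c}
  C via C→B: +{c}
  C via C→b: +{b}
  C via C→d b: +{d}
  S via S→A: +{a,c}
  FIRST(S)={a,c}  FIRST(A)={a,c}  FIRST(B)={c}  FIRST(C)={b,c,d}
pass 2: (no change)
  FIRST(S)={a,c}  FIRST(A)={a,c}  FIRST(B)={c}  FIRST(C)={b,c,d}

FIRST(C) = ["b", "c", "d"]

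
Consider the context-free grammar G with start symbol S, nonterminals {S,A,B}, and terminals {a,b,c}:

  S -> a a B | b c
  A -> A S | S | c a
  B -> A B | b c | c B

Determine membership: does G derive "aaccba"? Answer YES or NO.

CNF form of G:
  S -> T0 X4 | T1 T2
  A -> A S | T0 X3 | T1 T2 | T2 T0
  B -> A B | T1 T2 | T2 B
  T0 -> a
  T1 -> b
  T2 -> c
  X3 -> T0 B
  X4 -> T0 B

Fill CYK table bottom-up:
  [0..0]={T0}  "a"  orig:{}
  [1..1]={T0}  "a"  orig:{}
  [2..2]={T2}  "c"  orig:{}
  [3..3]={T2}  "c"  orig:{}
  [4..4]={T1}  "b"  orig:{}
  [5..5]={T0}  "a"  orig:{}
  [0..1]=∅  "aa"
  [1..2]=∅  "ac"
  [2..3]=∅  "cc"
  [3..4]=∅  "cb"
  [4..5]=∅  "ba"
  [0..2]=∅  "aac"
  [1..3]=∅  "acc"
  [2..4]=∅  "ccb"
  [3..5]=∅  "cba"
  [0..3]=∅  "aacc"
  [1..4]=∅  "accb"
  [2..5]=∅  "ccba"
  [0..4]=∅  "aaccb"
  [1..5]=∅  "accba"
  [0..5]=∅  "aaccba"

S ∉ T[0,5] ⇒ NO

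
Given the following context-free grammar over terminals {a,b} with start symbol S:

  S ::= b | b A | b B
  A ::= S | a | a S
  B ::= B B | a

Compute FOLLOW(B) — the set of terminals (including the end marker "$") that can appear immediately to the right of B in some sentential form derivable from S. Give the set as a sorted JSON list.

FIRST iteration:
iter 1:
  A via A→a: +{a}
  B via B→a: +{a}
  S via S→b: +{b}
  FIRST[S]={b}  FIRST[A]={a}  FIRST[B]={a}
iter 2:
  A via A→S: +{b}
  FIRST[S]={b}  FIRST[A]={a,b}  FIRST[B]={a}
iter 3: (stable)
  FIRST[S]={b}  FIRST[A]={a,b}  FIRST[B]={a}

FOLLOW iteration:
seed FOLLOW(S) with $
round 1:
  B→B B: FOLLOW(B) ⊇ FIRST(B) = {a}; new: +{a}
  S→b A: FOLLOW(A) ⊇ FOLLOW(S) ⊇ {$}; new: +{$}
  S→b B: FOLLOW(B) ⊇ FOLLOW(S) ⊇ {$}; new: +{$}
  FOLLOW[S]={$}  FOLLOW[A]={$}  FOLLOW[B]={$,a}
round 2: (no change)
  FOLLOW[S]={$}  FOLLOW[A]={$}  FOLLOW[B]={$,a}

FOLLOW(B) = ["$", "a"]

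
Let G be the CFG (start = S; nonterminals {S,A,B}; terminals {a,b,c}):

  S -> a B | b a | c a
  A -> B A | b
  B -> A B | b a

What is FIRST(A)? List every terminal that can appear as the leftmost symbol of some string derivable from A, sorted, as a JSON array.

Compute FIRST by fixpoint:
iter 1:
  A via A→b: +{b}
  B via B→A B: +{b}
  S via S→a B: +{a}
  S via S→b a: +{b}
  S via S→c a: +{c}
  S: {a,b,c}  A: {b}  B: {b}
iter 2: (no change)
  S: {a,b,c}  A: {b}  B: {b}

FIRST(A) = ["b"]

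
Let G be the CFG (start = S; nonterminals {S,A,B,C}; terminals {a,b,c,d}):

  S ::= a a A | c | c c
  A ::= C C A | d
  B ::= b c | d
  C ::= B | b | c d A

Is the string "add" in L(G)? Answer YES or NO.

Convert to CNF:
  S -> T1 T1 | T3 X6 | c
  A -> C X4 | d
  B -> T0 T1 | d
  C -> T0 T1 | T1 X5 | b | d
  T0 -> b
  T1 -> c
  T2 -> d
  T3 -> a
  X4 -> C A
  X5 -> T2 A
  X6 -> T3 A

CYK table (by increasing span):
  cell(0,0) a: {T3}  orig:{}
  cell(1,1) d: {A,B,C,T2}  orig:{A,B,C}
  cell(2,2) d: {A,B,C,T2}  orig:{A,B,C}
  cell(0,1) ad: {X6}  orig:{}
  cell(1,2) dd: {X4,X5}  orig:{}
  cell(0,2) add: ∅

S ∉ T[0,2] ⇒ NO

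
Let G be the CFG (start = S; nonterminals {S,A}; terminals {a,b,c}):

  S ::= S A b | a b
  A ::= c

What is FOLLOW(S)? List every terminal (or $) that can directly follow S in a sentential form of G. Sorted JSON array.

Compute FIRST by fixpoint:
pass 1:
  A via A→c: +{c}
  S via S→a b: +{a}
  FIRST[S]={a}  FIRST[A]={c}
pass 2: — fixpoint
  FIRST[S]={a}  FIRST[A]={c}

FOLLOW iteration:
initialize: $ ∈ FOLLOW(S)
round 1:
  S→S A b: FOLLOW(S) ⊇ FIRST(A) = {c}; new: +{c}
  S→S A b: FOLLOW(A) ⊇ FIRST(b) = {b}; new: +{b}
  FOLLOW(S)={$,c}  FOLLOW(A)={b}
round 2: (stable)
  FOLLOW(S)={$,c}  FOLLOW(A)={b}

FOLLOW(S) = ["$", "c"]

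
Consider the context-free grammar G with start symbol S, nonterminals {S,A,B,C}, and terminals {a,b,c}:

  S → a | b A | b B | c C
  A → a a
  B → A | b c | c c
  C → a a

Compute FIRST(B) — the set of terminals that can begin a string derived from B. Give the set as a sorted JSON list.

FIRST iteration:
iter 1:
  A via A→a a: +{a}
  B via B→A: +{a}
  B via B→b c: +{b}
  B via B→c c: +{c}
  C via C→a a: +{a}
  S via S→a: +{a}
  S via S→b A: +{b}
  S via S→c C: +{c}
  S: {a,b,c}  A: {a}  B: {a,b,c}  C: {a}
iter 2: (no change)
  S: {a,b,c}  A: {a}  B: {a,b,c}  C: {a}

FIRST(B) = ["a", "b", "c"]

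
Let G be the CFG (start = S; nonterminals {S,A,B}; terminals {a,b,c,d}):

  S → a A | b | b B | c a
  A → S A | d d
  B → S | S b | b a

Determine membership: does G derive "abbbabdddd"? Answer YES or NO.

Convert to CNF:
  S -> T1 B | T2 A | T3 T2 | b
  A -> S A | T0 T0
  B -> S T1 | T1 B | T1 T2 | T2 A | T3 T2 | b
  T0 -> d
  T1 -> b
  T2 -> a
  T3 -> c

CYK table (by increasing span):
  cell(0,0) a: {T2}  orig:{}
  cell(1,1) b: {B,S,T1}  orig:{B,S}
  cell(2,2) b: {B,S,T1}  orig:{B,S}
  cell(3,3) b: {B,S,T1}  orig:{B,S}
  cell(4,4) a: {T2}  orig:{}
  cell(5,5) b: {B,S,T1}  orig:{B,S}
  cell(6,6) d: {T0}  orig:{}
  cell(7,7) d: {T0}  orig:{}
  cell(8,8) d: {T0}  orig:{}
  cell(9,9) d: {T0}  orig:{}
  cell(0,1) ab: ∅
  cell(1,2) bb: {B,S}
  cell(2,3) bb: {B,S}
  cell(3,4) ba: {B}
  cell(4,5) ab: ∅
  cell(5,6) bd: ∅
  cell(6,7) dd: {A}
  cell(7,8) dd: {A}
  cell(8,9) dd: {A}
  cell(0,2) abb: ∅
  cell(1,3) bbb: {B,S}
  cell(2,4) bba: {B,S}
  cell(3,5) bab: ∅
  cell(4,6) abd: ∅
  cell(5,7) bdd: {A}
  cell(6,8) ddd: ∅
  cell(7,9) ddd: ∅
  cell(0,3) abbb: ∅
  cell(1,4) bbba: {B,S}
  cell(2,5) bbab: {B}
  cell(3,6) babd: ∅
  cell(4,7) abdd: {B,S}
  cell(5,8) bddd: ∅
  cell(6,9) dddd: ∅
  cell(0,4) abbba: ∅
  cell(1,5) bbbab: {B,S}
  cell(2,6) bbabd: ∅
  cell(3,7) babdd: {B,S}
  cell(4,8) abddd: ∅
  cell(5,9) bdddd: ∅
  cell(0,5) abbbab: ∅
  cell(1,6) bbbabd: ∅
  cell(2,7) bbabdd: {A,B,S}
  cell(3,8) babddd: ∅
  cell(4,9) abdddd: {A}
  cell(0,6) abbbabd: ∅
  cell(1,7) bbbabdd: {A,B,S}
  cell(2,8) bbabddd: ∅
  cell(3,9) babdddd: {A}
  cell(0,7) abbbabdd: {B,S}
  cell(1,8) bbbabddd: ∅
  cell(2,9) bbabdddd: {A}
  cell(0,8) abbbabddd: ∅
  cell(1,9) bbbabdddd: {A}
  cell(0,9) abbbabdddd: {A,B,S}

S ∈ T[0,9] ⇒ YES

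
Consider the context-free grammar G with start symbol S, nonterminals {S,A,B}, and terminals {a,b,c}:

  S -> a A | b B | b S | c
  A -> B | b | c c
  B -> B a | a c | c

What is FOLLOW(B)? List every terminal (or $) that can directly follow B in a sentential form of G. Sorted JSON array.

FIRST sets, iterate to fixpoint:
[1]
  A via A→b: +{b}
  A via A→c c: +{c}
  B via B→a c: +{a}
  B via B→c: +{c}
  S via S→a A: +{a}
  S via S→b B: +{b}
  S via S→c: +{c}
  S: {a,b,c}  A: {b,c}  B: {a,c}
[2]
  A via A→B: +{a}
  S: {a,b,c}  A: {a,b,c}  B: {a,c}
[3] done
  S: {a,b,c}  A: {a,b,c}  B: {a,c}

FOLLOW sets:
seed FOLLOW(S) with $
iter 1:
  B→B a: FOLLOW(B) ⊇ FIRST(a) = {a}; new: +{a}
  S→a A: FOLLOW(A) ⊇ FOLLOW(S) ⊇ {$}; new: +{$}
  S→b B: FOLLOW(B) ⊇ FOLLOW(S) ⊇ {$}; new: +{$}
  S: {$}  A: {$}  B: {$,a}
iter 2: — fixpoint
  S: {$}  A: {$}  B: {$,a}

FOLLOW(B) = ["$", "a"]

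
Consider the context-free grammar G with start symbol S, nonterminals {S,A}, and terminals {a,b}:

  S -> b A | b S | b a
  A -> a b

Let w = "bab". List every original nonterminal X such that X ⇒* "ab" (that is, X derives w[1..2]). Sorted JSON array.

Convert to CNF:
  S -> T1 A | T1 S | T1 T0
  A -> T0 T1
  T0 -> a
  T1 -> b

CYK fill (cells [i..j] with 1 ≤ i ≤ j ≤ 2 only):
  [1..1]={T0}  "a"  orig:{}
  [2..2]={T1}  "b"  orig:{}
  [1..2]={A}  "ab"

Original NTs in T[1,2] deriving "ab": ["A"]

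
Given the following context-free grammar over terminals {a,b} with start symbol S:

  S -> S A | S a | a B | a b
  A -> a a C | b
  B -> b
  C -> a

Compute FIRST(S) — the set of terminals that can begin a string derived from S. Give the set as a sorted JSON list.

FIRST iteration:
round 1:
  A via A→a a C: +{a}
  A via A→b: +{b}
  B via B→b: +{b}
  C via C→a: +{a}
  S via S→a B: +{a}
  S: {a}  A: {a,b}  B: {b}  C: {a}
round 2: — fixpoint
  S: {a}  A: {a,b}  B: {b}  C: {a}

FIRST(S) = ["a"]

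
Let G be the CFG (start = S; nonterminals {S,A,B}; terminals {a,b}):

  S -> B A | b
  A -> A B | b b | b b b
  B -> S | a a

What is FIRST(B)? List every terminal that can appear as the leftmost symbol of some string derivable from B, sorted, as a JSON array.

FIRST sets, iterate to fixpoint:
round 1:
  A via A→b b: +{b}
  B via B→a a: +{a}
  S via S→B A: +{a}
  S via S→b: +{b}
  S: {a,b}  A: {b}  B: {a}
round 2:
  B via B→S: +{b}
  S: {a,b}  A: {b}  B: {a,b}
round 3: — fixpoint
  S: {a,b}  A: {b}  B: {a,b}

FIRST(B) = ["a", "b"]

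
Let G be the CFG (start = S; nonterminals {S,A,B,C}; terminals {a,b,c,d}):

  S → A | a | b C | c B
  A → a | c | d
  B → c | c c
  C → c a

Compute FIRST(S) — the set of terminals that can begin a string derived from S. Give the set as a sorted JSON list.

FIRST iteration:
round 1:
  A via A→a: +{a}
  A via A→c: +{c}
  A via A→d: +{d}
  B via B→c: +{c}
  C via C→c a: +{c}
  S via S→A: +{a,c,d}
  S via S→b C: +{b}
  S: {a,b,c,d}  A: {a,c,d}  B: {c}  C: {c}
round 2: done
  S: {a,b,c,d}  A: {a,c,d}  B: {c}  C: {c}

FIRST(S) = ["a", "b", "c", "d"]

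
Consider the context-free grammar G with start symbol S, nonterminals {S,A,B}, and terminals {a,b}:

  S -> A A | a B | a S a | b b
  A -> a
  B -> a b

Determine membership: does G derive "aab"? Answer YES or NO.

Convert to CNF:
  S -> A A | T0 B | T0 X2 | T1 T1
  A -> a
  B -> T0 T1
  T0 -> a
  T1 -> b
  X2 -> S T0

Fill CYK table bottom-up:
  T[0,0] 'a' = {A,T0}  orig:{A}
  T[1,1] 'a' = {A,T0}  orig:{A}
  T[2,2] 'b' = {T1}  orig:{}
  T[0,1] 'aa' = {S}
  T[1,2] 'ab' = {B}
  T[0,2] 'aab' = {S}

S ∈ T[0,2] ⇒ YES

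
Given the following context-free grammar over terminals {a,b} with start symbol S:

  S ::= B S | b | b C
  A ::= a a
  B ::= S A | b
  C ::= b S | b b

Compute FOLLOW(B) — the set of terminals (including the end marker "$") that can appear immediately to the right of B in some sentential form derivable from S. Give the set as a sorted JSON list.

FIRST iteration:
[1]
  A via A→a a: +{a}
  B via B→b: +{b}
  C via C→b S: +{b}
  S via S→B S: +{b}
  FIRST(S)={b}  FIRST(A)={a}  FIRST(B)={b}  FIRST(C)={b}
[2] done
  FIRST(S)={b}  FIRST(A)={a}  FIRST(B)={b}  FIRST(C)={b}

Compute FOLLOW by fixpoint:
initialize: $ ∈ FOLLOW(S)
round 1:
  B→S A: FOLLOW(S) ⊇ FIRST(A) = {a}; new: +{a}
  S→B S: FOLLOW(B) ⊇ FIRST(S) = {b}; new: +{b}
  S→b C: FOLLOW(C) ⊇ FOLLOW(S) ⊇ {$,a}; new: +{$,a}
  FOLLOW(S)={$,a}  FOLLOW(A)={}  FOLLOW(B)={b}  FOLLOW(C)={$,a}
round 2:
  B→S A: FOLLOW(A) ⊇ FOLLOW(B) ⊇ {b}; new: +{b}
  FOLLOW(S)={$,a}  FOLLOW(A)={b}  FOLLOW(B)={b}  FOLLOW(C)={$,a}
round 3: (no change)
  FOLLOW(S)={$,a}  FOLLOW(A)={b}  FOLLOW(B)={b}  FOLLOW(C)={$,a}

FOLLOW(B) = ["b"]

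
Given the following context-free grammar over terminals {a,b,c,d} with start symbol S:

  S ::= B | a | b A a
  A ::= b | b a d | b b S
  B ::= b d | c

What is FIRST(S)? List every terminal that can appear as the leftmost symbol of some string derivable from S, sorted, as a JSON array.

FIRST iteration:
iter 1:
  A via A→b: +{b}
  B via B→b d: +{b}
  B via B→c: +{c}
  S via S→B: +{b,c}
  S via S→a: +{a}
  S: {a,b,c}  A: {b}  B: {b,c}
iter 2: — fixpoint
  S: {a,b,c}  A: {b}  B: {b,c}

FIRST(S) = ["a", "b", "c"]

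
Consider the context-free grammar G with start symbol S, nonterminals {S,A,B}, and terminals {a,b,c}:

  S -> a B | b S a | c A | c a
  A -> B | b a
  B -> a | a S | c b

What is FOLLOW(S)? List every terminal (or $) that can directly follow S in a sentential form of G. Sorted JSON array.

FIRST sets, iterate to fixpoint:
iter 1:
  A via A→b a: +{b}
  B via B→a: +{a}
  B via B→c b: +{c}
  S via S→a B: +{a}
  S via S→b S a: +{b}
  S via S→c A: +{c}
  FIRST[S]={a,b,c}  FIRST[A]={b}  FIRST[B]={a,c}
iter 2:
  A via A→B: +{a,c}
  FIRST[S]={a,b,c}  FIRST[A]={a,b,c}  FIRST[B]={a,c}
iter 3: (stable)
  FIRST[S]={a,b,c}  FIRST[A]={a,b,c}  FIRST[B]={a,c}

Compute FOLLOW by fixpoint:
seed FOLLOW(S) with $
iter 1:
  S→a B: FOLLOW(B) ⊇ FOLLOW(S) ⊇ {$}; new: +{$}
  S→b S a: FOLLOW(S) ⊇ FIRST(a) = {a}; new: +{a}
  S→c A: FOLLOW(A) ⊇ FOLLOW(S) ⊇ {$,a}; new: +{$,a}
  S: {$,a}  A: {$,a}  B: {$}
iter 2:
  A→B: FOLLOW(B) ⊇ FOLLOW(A) ⊇ {$,a}; new: +{a}
  S: {$,a}  A: {$,a}  B: {$,a}
iter 3: (stable)
  S: {$,a}  A: {$,a}  B: {$,a}

FOLLOW(S) = ["$", "a"]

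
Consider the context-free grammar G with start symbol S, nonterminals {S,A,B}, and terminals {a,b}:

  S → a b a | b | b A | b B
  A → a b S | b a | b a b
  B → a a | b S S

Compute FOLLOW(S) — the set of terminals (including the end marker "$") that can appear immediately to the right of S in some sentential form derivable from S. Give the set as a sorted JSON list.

FIRST sets, iterate to fixpoint:
[1]
  A via A→a b S: +{a}
  A via A→b a: +{b}
  B via B→a a: +{a}
  B via B→b S S: +{b}
  S via S→a b a: +{a}
  S via S→b: +{b}
  S: {a,b}  A: {a,b}  B: {a,b}
[2] (no change)
  S: {a,b}  A: {a,b}  B: {a,b}

FOLLOW iteration:
initialize: $ ∈ FOLLOW(S)
round 1:
  B→b S S: FOLLOW(S) ⊇ FIRST(S) = {a,b}; new: +{a,b}
  S→b A: FOLLOW(A) ⊇ FOLLOW(S) ⊇ {$,a,b}; new: +{$,a,b}
  S→b B: FOLLOW(B) ⊇ FOLLOW(S) ⊇ {$,a,b}; new: +{$,a,b}
  S: {$,a,b}  A: {$,a,b}  B: {$,a,b}
round 2: done
  S: {$,a,b}  A: {$,a,b}  B: {$,a,b}

FOLLOW(S) = ["$", "a", "b"]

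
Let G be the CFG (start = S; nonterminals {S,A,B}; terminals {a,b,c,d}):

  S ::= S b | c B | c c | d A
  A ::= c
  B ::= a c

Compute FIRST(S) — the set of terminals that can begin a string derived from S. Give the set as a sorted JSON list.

FIRST iteration:
[1]
  A via A→c: +{c}
  B via B→a c: +{a}
  S via S→c B: +{c}
  S via S→d A: +{d}
  FIRST[S]={c,d}  FIRST[A]={c}  FIRST[B]={a}
[2] — fixpoint
  FIRST[S]={c,d}  FIRST[A]={c}  FIRST[B]={a}

FIRST(S) = ["c", "d"]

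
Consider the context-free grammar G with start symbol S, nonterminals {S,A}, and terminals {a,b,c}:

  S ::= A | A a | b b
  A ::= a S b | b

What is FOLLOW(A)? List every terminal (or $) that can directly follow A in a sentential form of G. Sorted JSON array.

Compute FIRST by fixpoint:
round 1:
  A via A→a S b: +{a}
  A via A→b: +{b}
  S via S→A: +{a,b}
  FIRST[S]={a,b}  FIRST[A]={a,b}
round 2: — fixpoint
  FIRST[S]={a,b}  FIRST[A]={a,b}

FOLLOW iteration:
initialize: $ ∈ FOLLOW(S)
[1]
  A→a S b: FOLLOW(S) ⊇ FIRST(b) = {b}; new: +{b}
  S→A: FOLLOW(A) ⊇ FOLLOW(S) ⊇ {$,b}; new: +{$,b}
  S→A a: FOLLOW(A) ⊇ FIRST(a) = {a}; new: +{a}
  FOLLOW[S]={$,b}  FOLLOW[A]={$,a,b}
[2] (no change)
  FOLLOW[S]={$,b}  FOLLOW[A]={$,a,b}

FOLLOW(A) = ["$", "a", "b"]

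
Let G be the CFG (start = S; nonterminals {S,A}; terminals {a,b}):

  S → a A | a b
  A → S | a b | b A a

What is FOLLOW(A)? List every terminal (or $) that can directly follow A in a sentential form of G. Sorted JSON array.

Compute FIRST by fixpoint:
[1]
  A via A→a b: +{a}
  A via A→b A a: +{b}
  S via S→a A: +{a}
  S: {a}  A: {a,b}
[2] done
  S: {a}  A: {a,b}

FOLLOW sets:
initialize: $ ∈ FOLLOW(S)
pass 1:
  A→b A a: FOLLOW(A) ⊇ FIRST(a) = {a}; new: +{a}
  S→a A: FOLLOW(A) ⊇ FOLLOW(S) ⊇ {$}; new: +{$}
  FOLLOW(S)={$}  FOLLOW(A)={$,a}
pass 2:
  A→S: FOLLOW(S) ⊇ FOLLOW(A) ⊇ {$,a}; new: +{a}
  FOLLOW(S)={$,a}  FOLLOW(A)={$,a}
pass 3: (no change)
  FOLLOW(S)={$,a}  FOLLOW(A)={$,a}

FOLLOW(A) = ["$", "a"]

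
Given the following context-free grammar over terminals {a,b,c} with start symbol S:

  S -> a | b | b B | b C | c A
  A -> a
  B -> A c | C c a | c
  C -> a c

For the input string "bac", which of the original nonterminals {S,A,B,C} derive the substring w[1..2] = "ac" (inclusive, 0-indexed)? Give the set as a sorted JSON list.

Convert to CNF:
  S -> T0 A | T2 B | T2 C | a | b
  A -> a
  B -> A T0 | C X3 | c
  C -> T1 T0
  T0 -> c
  T1 -> a
  T2 -> b
  X3 -> T0 T1

CYK fill, restricted to cells inside w[1..2]:
  cell(1,1) a: {A,S,T1}  orig:{A,S}
  cell(2,2) c: {B,T0}  orig:{B}
  cell(1,2) ac: {B,C}

Original NTs in T[1,2] deriving "ac": ["B", "C"]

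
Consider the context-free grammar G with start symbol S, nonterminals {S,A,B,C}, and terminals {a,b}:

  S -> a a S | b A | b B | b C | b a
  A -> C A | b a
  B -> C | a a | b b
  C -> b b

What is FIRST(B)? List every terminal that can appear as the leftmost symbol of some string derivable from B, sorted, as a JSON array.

FIRST sets, iterate to fixpoint:
round 1:
  A via A→b a: +{b}
  B via B→a a: +{a}
  B via B→b b: +{b}
  C via C→b b: +{b}
  S via S→a a S: +{a}
  S via S→b A: +{b}
  FIRST[S]={a,b}  FIRST[A]={b}  FIRST[B]={a,b}  FIRST[C]={b}
round 2: — fixpoint
  FIRST[S]={a,b}  FIRST[A]={b}  FIRST[B]={a,b}  FIRST[C]={b}

FIRST(B) = ["a", "b"]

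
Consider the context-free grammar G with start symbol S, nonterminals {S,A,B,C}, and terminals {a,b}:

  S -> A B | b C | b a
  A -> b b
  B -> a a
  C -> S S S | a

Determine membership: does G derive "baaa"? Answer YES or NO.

Convert to CNF:
  S -> A B | T0 C | T0 T1
  A -> T0 T0
  B -> T1 T1
  C -> S X2 | a
  T0 -> b
  T1 -> a
  X2 -> S S

CYK fill:
  cell(0,0) b: {T0}  orig:{}
  cell(1,1) a: {C,T1}  orig:{C}
  cell(2,2) a: {C,T1}  orig:{C}
  cell(3,3) a: {C,T1}  orig:{C}
  cell(0,1) ba: {S}
  cell(1,2) aa: {B}
  cell(2,3) aa: {B}
  cell(0,2) baa: ∅
  cell(1,3) aaa: ∅
  cell(0,3) baaa: ∅

S ∉ T[0,3] ⇒ NO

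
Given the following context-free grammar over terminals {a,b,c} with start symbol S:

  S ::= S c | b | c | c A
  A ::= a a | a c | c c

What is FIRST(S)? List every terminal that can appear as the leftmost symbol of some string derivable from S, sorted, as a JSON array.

FIRST sets, iterate to fixpoint:
pass 1:
  A via A→a a: +{a}
  A via A→c c: +{c}
  S via S→b: +{b}
  S via S→c: +{c}
  S: {b,c}  A: {a,c}
pass 2: (stable)
  S: {b,c}  A: {a,c}

FIRST(S) = ["b", "c"]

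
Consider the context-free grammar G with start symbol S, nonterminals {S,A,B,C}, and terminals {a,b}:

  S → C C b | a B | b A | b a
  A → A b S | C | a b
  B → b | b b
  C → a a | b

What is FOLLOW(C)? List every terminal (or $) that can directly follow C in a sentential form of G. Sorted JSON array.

FIRST sets, iterate to fixpoint:
round 1:
  A via A→a b: +{a}
  B via B→b: +{b}
  C via C→a a: +{a}
  C via C→b: +{b}
  S via S→C C b: +{a,b}
  S: {a,b}  A: {a}  B: {b}  C: {a,b}
round 2:
  A via A→C: +{b}
  S: {a,b}  A: {a,b}  B: {b}  C: {a,b}
round 3: — fixpoint
  S: {a,b}  A: {a,b}  B: {b}  C: {a,b}

FOLLOW sets:
FOLLOW(S) := {$}
[1]
  A→A b S: FOLLOW(A) ⊇ FIRST(b) = {b}; new: +{b}
  A→A b S: FOLLOW(S) ⊇ FOLLOW(A) ⊇ {b}; new: +{b}
  A→C: FOLLOW(C) ⊇ FOLLOW(A) ⊇ {b}; new: +{b}
  S→C C b: FOLLOW(C) ⊇ FIRST(C) = {a,b}; new: +{a}
  S→a B: FOLLOW(B) ⊇ FOLLOW(S) ⊇ {$,b}; new: +{$,b}
  S→b A: FOLLOW(A) ⊇ FOLLOW(S) ⊇ {$,b}; new: +{$}
  FOLLOW(S)={$,b}  FOLLOW(A)={$,b}  FOLLOW(B)={$,b}  FOLLOW(C)={a,b}
[2]
  A→C: FOLLOW(C) ⊇ FOLLOW(A) ⊇ {$,b}; new: +{$}
  FOLLOW(S)={$,b}  FOLLOW(A)={$,b}  FOLLOW(B)={$,b}  FOLLOW(C)={$,a,b}
[3] — fixpoint
  FOLLOW(S)={$,b}  FOLLOW(A)={$,b}  FOLLOW(B)={$,b}  FOLLOW(C)={$,a,b}

FOLLOW(C) = ["$", "a", "b"]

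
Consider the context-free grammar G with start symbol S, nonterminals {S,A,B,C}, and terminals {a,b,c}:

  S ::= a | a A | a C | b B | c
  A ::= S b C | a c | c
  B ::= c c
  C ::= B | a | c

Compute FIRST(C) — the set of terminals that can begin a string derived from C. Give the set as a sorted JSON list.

FIRST sets, iterate to fixpoint:
round 1:
  A via A→a c: +{a}
  A via A→c: +{c}
  B via B→c c: +{c}
  C via C→B: +{c}
  C via C→a: +{a}
  S via S→a: +{a}
  S via S→b B: +{b}
  S via S→c: +{c}
  FIRST[S]={a,b,c}  FIRST[A]={a,c}  FIRST[B]={c}  FIRST[C]={a,c}
round 2:
  A via A→S b C: +{b}
  FIRST[S]={a,b,c}  FIRST[A]={a,b,c}  FIRST[B]={c}  FIRST[C]={a,c}
round 3: (no change)
  FIRST[S]={a,b,c}  FIRST[A]={a,b,c}  FIRST[B]={c}  FIRST[C]={a,c}

FIRST(C) = ["a", "c"]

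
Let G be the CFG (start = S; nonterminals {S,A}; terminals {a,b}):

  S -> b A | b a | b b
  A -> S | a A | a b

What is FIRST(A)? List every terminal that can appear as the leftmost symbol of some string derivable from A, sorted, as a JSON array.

FIRST sets, iterate to fixpoint:
round 1:
  A via A→a A: +{a}
  S via S→b A: +{b}
  S: {b}  A: {a}
round 2:
  A via A→S: +{b}
  S: {b}  A: {a,b}
round 3: (no change)
  S: {b}  A: {a,b}

FIRST(A) = ["a", "b"]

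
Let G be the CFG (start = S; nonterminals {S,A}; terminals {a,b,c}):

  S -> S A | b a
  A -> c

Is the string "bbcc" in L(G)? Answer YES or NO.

Convert to CNF:
  S -> S A | T0 T1
  A -> c
  T0 -> b
  T1 -> a

CYK table (by increasing span):
  cell(0,0) b: {T0}  orig:{}
  cell(1,1) b: {T0}  orig:{}
  cell(2,2) c: {A}
  cell(3,3) c: {A}
  cell(0,1) bb: ∅
  cell(1,2) bc: ∅
  cell(2,3) cc: ∅
  cell(0,2) bbc: ∅
  cell(1,3) bcc: ∅
  cell(0,3) bbcc: ∅

S ∉ T[0,3] ⇒ NO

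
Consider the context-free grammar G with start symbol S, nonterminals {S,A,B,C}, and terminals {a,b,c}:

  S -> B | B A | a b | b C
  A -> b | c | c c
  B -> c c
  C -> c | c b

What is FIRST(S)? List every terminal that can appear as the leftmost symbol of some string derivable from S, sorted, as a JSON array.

FIRST iteration:
[1]
  A via A→b: +{b}
  A via A→c: +{c}
  B via B→c c: +{c}
  C via C→c: +{c}
  S via S→B: +{c}
  S via S→a b: +{a}
  S via S→b C: +{b}
  S: {a,b,c}  A: {b,c}  B: {c}  C: {c}
[2] (stable)
  S: {a,b,c}  A: {b,c}  B: {c}  C: {c}

FIRST(S) = ["a", "b", "c"]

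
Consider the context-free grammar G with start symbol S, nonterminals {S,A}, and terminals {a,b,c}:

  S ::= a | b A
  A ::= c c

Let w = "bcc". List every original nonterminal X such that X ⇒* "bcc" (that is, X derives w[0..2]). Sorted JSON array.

CNF form of G:
  S -> T1 A | a
  A -> T0 T0
  T0 -> c
  T1 -> b

Fill CYK table bottom-up, restricted to cells inside w[0..2]:
  T[0,0] 'b' = {T1}  orig:{}
  T[1,1] 'c' = {T0}  orig:{}
  T[2,2] 'c' = {T0}  orig:{}
  T[0,1] 'bc' = ∅
  T[1,2] 'cc' = {A}
  T[0,2] 'bcc' = {S}

Original NTs in T[0,2] deriving "bcc": ["S"]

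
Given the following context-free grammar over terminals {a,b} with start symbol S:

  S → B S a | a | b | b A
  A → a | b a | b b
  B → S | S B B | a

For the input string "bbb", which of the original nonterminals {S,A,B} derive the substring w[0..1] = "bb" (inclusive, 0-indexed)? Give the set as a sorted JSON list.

CNF form of G:
  S -> B X4 | T0 A | a | b
  A -> T0 T0 | T0 T1 | a
  B -> B X2 | S X3 | T0 A | a | b
  T0 -> b
  T1 -> a
  X2 -> S T1
  X3 -> B B
  X4 -> S T1

Fill CYK table bottom-up — only the sub-triangle for w[0..1]:
  [0..0]={B,S,T0}  "b"  orig:{B,S}
  [1..1]={B,S,T0}  "b"  orig:{B,S}
  [0..1]={A,X3}  "bb"  orig:{A}

Original NTs in T[0,1] deriving "bb": ["A"]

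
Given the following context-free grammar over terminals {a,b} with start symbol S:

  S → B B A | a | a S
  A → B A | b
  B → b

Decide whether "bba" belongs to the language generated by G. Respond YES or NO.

Convert to CNF:
  S -> B X1 | T0 S | a
  A -> B A | b
  B -> b
  T0 -> a
  X1 -> B A

Fill CYK table bottom-up:
  T[0,0] 'b' = {A,B}
  T[1,1] 'b' = {A,B}
  T[2,2] 'a' = {S,T0}  orig:{S}
  T[0,1] 'bb' = {A,X1}  orig:{A}
  T[1,2] 'ba' = ∅
  T[0,2] 'bba' = ∅

S ∉ T[0,2] ⇒ NO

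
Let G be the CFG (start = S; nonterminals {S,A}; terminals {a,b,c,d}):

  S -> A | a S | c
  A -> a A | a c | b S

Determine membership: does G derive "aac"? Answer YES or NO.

CNF form of G:
  S -> T0 A | T0 S | T0 T1 | T2 S | c
  A -> T0 A | T0 T1 | T2 S
  T0 -> a
  T1 -> c
  T2 -> b

CYK table (by increasing span):
  cell(0,0) a: {T0}  orig:{}
  cell(1,1) a: {T0}  orig:{}
  cell(2,2) c: {S,T1}  orig:{S}
  cell(0,1) aa: ∅
  cell(1,2) ac: {A,S}
  cell(0,2) aac: {A,S}

S ∈ T[0,2] ⇒ YES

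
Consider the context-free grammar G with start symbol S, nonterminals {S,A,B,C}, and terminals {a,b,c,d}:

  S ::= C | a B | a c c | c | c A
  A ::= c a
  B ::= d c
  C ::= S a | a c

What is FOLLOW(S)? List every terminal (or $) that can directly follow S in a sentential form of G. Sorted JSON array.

FIRST sets, iterate to fixpoint:
round 1:
  A via A→c a: +{c}
  B via B→d c: +{d}
  C via C→a c: +{a}
  S via S→C: +{a}
  S via S→c: +{c}
  FIRST[S]={a,c}  FIRST[A]={c}  FIRST[B]={d}  FIRST[C]={a}
round 2:
  C via C→S a: +{c}
  FIRST[S]={a,c}  FIRST[A]={c}  FIRST[B]={d}  FIRST[C]={a,c}
round 3: (no change)
  FIRST[S]={a,c}  FIRST[A]={c}  FIRST[B]={d}  FIRST[C]={a,c}

Compute FOLLOW by fixpoint:
initialize: $ ∈ FOLLOW(S)
iter 1:
  C→S a: FOLLOW(S) ⊇ FIRST(a) = {a}; new: +{a}
  S→C: FOLLOW(C) ⊇ FOLLOW(S) ⊇ {$,a}; new: +{$,a}
  S→a B: FOLLOW(B) ⊇ FOLLOW(S) ⊇ {$,a}; new: +{$,a}
  S→c A: FOLLOW(A) ⊇ FOLLOW(S) ⊇ {$,a}; new: +{$,a}
  FOLLOW[S]={$,a}  FOLLOW[A]={$,a}  FOLLOW[B]={$,a}  FOLLOW[C]={$,a}
iter 2: (stable)
  FOLLOW[S]={$,a}  FOLLOW[A]={$,a}  FOLLOW[B]={$,a}  FOLLOW[C]={$,a}

FOLLOW(S) = ["$", "a"]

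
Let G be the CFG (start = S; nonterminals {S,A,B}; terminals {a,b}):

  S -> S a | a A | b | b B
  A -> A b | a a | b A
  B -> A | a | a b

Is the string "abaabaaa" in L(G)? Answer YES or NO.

CNF form of G:
  S -> S T1 | T0 B | T1 A | b
  A -> A T0 | T0 A | T1 T1
  B -> A T0 | T0 A | T1 T0 | T1 T1 | a
  T0 -> b
  T1 -> a

CYK table (by increasing span):
  [0..0]={B,T1}  "a"  orig:{B}
  [1..1]={S,T0}  "b"  orig:{S}
  [2..2]={B,T1}  "a"  orig:{B}
  [3..3]={B,T1}  "a"  orig:{B}
  [4..4]={S,T0}  "b"  orig:{S}
  [5..5]={B,T1}  "a"  orig:{B}
  [6..6]={B,T1}  "a"  orig:{B}
  [7..7]={B,T1}  "a"  orig:{B}
  [0..1]={B}  "ab"
  [1..2]={S}  "ba"
  [2..3]={A,B}  "aa"
  [3..4]={B}  "ab"
  [4..5]={S}  "ba"
  [5..6]={A,B}  "aa"
  [6..7]={A,B}  "aa"
  [0..2]=∅  "aba"
  [1..3]={A,B,S}  "baa"
  [2..4]={A,B}  "aab"
  [3..5]=∅  "aba"
  [4..6]={A,B,S}  "baa"
  [5..7]={S}  "aaa"
  [0..3]={S}  "abaa"
  [1..4]={A,B,S}  "baab"
  [2..5]=∅  "aaba"
  [3..6]={S}  "abaa"
  [4..7]={S}  "baaa"
  [0..4]={S}  "abaab"
  [1..5]={S}  "baaba"
  [2..6]=∅  "aabaa"
  [3..7]={S}  "abaaa"
  [0..5]={S}  "abaaba"
  [1..6]={S}  "baabaa"
  [2..7]=∅  "aabaaa"
  [0..6]={S}  "abaabaa"
  [1..7]={S}  "baabaaa"
  [0..7]={S}  "abaabaaa"

S ∈ T[0,7] ⇒ YES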